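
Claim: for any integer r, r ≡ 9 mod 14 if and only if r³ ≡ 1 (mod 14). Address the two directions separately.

(←) This fails: take r = 1. Then 1³ = 1 ≡ 1 (mod 14), yet 1 ≡ 1 (mod 14), not 9.

(→) Suppose r ≡ 9 mod 14. Write r = 14j + 9. Then (14j + 9)³ = 2744j³ + 5292j² + 3402j + 729 = 14(196j³ + 378j² + 243j + 52) + 1, so r³ ≡ 1 (mod 14).

Not equivalent: only (⇒) holds.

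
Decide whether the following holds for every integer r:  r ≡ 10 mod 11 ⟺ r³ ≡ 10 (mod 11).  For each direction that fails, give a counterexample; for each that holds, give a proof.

Forward direction. Suppose r ≡ 10 mod 11. Write r = 11j + 10. Then (11j + 10)³ = 1331j³ + 3630j² + 3300j + 1000 = 11(121j³ + 330j² + 300j + 90) + 10, so r³ ≡ 10 (mod 11).

Converse. Suppose r³ ≡ 10 (mod 11). The only residue r in {0, …, 10} with r³ ≡ 10 (mod 11) is r = 10, so r ≡ 10 (mod 11).

Equivalent; both directions hold.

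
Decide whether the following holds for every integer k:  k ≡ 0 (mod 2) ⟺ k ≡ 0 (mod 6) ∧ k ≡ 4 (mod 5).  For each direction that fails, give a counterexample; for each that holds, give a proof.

(→) This fails: k = 0 gives 0 ≡ 0 (mod 2) but 0 ≡ 0 (mod 5), so the conjunction on the right does not hold.

(←) Conversely, if k ≡ 0 (mod 6) and k ≡ 4 (mod 5), then by the Chinese remainder theorem k ≡ 24 (mod 30). Since 24 ≡ 0 (mod 2) and 2 ∣ 30, we get k ≡ 0 (mod 2).

Only the converse holds.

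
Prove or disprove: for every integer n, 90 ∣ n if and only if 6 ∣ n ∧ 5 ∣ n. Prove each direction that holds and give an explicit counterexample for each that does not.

(⇐) This fails: take n = 30. Both 6 ∣ 30 and 5 ∣ 30, yet 30 is not a multiple of 90 (since 30 = 0·90 + 30), so 90 ∤ 30.

(⇒) If 90 ∣ n, write n = 90q. Since 90 = 15·6, n = 6·(15q), so 6 ∣ n; and since 90 = 18·5, n = 5·(18q), so 5 ∣ n.

Only the forward implication holds.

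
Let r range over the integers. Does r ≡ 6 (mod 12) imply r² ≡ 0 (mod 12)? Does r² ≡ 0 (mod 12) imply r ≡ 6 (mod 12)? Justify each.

(→) Suppose r ≡ 6 (mod 12). Write r = 12j + 6. Then (12j + 6)² = 144j² + 144j + 36 = 12(12j² + 12j + 3) + 0, so r² ≡ 0 (mod 12).

(←) This fails: take r = 0. Then 0² = 0 ≡ 0 (mod 12), yet 0 ≡ 0 (mod 12), not 6.

Only the forward direction holds.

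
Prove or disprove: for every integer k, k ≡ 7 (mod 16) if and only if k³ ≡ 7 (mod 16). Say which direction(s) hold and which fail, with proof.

Both implications hold.

Forward direction. Suppose k ≡ 7 (mod 16). Write k = 16j + 7. Then (16j + 7)³ = 4096j³ + 5376j² + 2352j + 343 = 16(256j³ + 336j² + 147j + 21) + 7, so k³ ≡ 7 (mod 16).

Converse. Suppose k³ ≡ 7 (mod 16). The only residue r in {0, …, 15} with r³ ≡ 7 (mod 16) is r = 7, so k ≡ 7 (mod 16).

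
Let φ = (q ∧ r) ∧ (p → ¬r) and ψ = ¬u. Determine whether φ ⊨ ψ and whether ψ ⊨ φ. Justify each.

(⇒) fails and (⇐) fails.

Forward direction. This fails. Under q = T, p = F, u = T, r = T, the left side is true but the right side is false.

Converse. This fails. Under q = F, p = F, u = F, r = F, the left side is false but the right side is true.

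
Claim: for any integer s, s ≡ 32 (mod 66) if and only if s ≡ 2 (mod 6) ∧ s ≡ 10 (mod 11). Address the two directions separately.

The biconditional holds.

Forward direction. Suppose s ≡ 32 (mod 66); write s = 66j + 32. Since 6 ∣ 66, reducing mod 6 gives s ≡ 32 ≡ 2 (mod 6); since 11 ∣ 66, reducing mod 11 gives s ≡ 32 ≡ 10 (mod 11).

Converse. If s ≡ 2 (mod 6) and s ≡ 10 (mod 11), then by the Chinese remainder theorem s ≡ 32 (mod 66). This is exactly s ≡ 32 (mod 66).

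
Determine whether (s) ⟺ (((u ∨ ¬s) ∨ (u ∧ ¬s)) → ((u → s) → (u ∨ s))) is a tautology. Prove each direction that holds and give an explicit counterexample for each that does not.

Only the forward implication holds.

Forward direction. Assume the antecedent. If u is true, the consequent reduces to true regardless of the other variables. If u is false, the antecedent forces (u = F, s = T), and the consequent holds there. Either way the consequent holds.

Converse. This fails. Under u = T, s = F, the left side is false but the right side is true.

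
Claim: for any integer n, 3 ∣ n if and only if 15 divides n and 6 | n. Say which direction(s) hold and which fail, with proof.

Only the converse holds.

(→) This fails: take n = 3. Certainly 3 ∣ 3, but 15 ∤ 3.

(←) Suppose 15 ∣ n and 6 ∣ n. Any common multiple of 15 and 6 is a multiple of their lcm; here lcm(15, 6) = 15·6/gcd(15, 6) = 90/3 = 30, so 30 ∣ n. Since 3 ∣ 30, it follows that 3 ∣ n.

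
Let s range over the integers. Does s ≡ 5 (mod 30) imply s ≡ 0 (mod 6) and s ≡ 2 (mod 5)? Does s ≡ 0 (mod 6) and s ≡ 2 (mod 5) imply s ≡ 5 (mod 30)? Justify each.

(⇒) fails and (⇐) fails.

Forward direction. This fails: s = 5 gives 5 ≡ 5 (mod 30) but 5 ≡ 5 (mod 6), so the conjunction on the right does not hold.

Converse. This fails: s = 12 satisfies both congruences on the right (12 ≡ 0 mod 6 and 12 ≡ 2 mod 5) yet 12 ≡ 12 (mod 30), not 5.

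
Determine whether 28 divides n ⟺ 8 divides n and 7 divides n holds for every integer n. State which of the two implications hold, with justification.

(⇐) Suppose 8 ∣ n and 7 ∣ n. Any common multiple of 8 and 7 is a multiple of their lcm; here gcd(8, 7) = 1, so lcm(8, 7) = 8·7 = 56, so 56 ∣ n. Since 28 ∣ 56, it follows that 28 ∣ n.

(⇒) This fails: take n = 28. Certainly 28 ∣ 28, but 8 ∤ 28.

The forward direction fails; the converse holds.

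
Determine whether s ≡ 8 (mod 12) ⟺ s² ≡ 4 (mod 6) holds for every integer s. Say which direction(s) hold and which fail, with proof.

(⇒) holds; (⇐) fails.

Forward direction. Suppose s ≡ 8 (mod 12). Then s² ≡ 8² = 64 (mod 12), and since 6 ∣ 12, also s² ≡ 4 (mod 6).

Converse. This fails: take s = 2. Then 2² = 4 ≡ 4 (mod 6), yet 2 ≡ 2 (mod 12), not 8.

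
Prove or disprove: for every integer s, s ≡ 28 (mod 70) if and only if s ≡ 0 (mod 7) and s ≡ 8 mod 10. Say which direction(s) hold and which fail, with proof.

Both directions hold; the statement is true.

(⇐) If s ≡ 0 (mod 7) and s ≡ 8 (mod 10), then by the Chinese remainder theorem s ≡ 28 (mod 70). This is exactly s ≡ 28 (mod 70).

(⇒) Suppose s ≡ 28 (mod 70); write s = 70j + 28. Since 7 ∣ 70, reducing mod 7 gives s ≡ 28 ≡ 0 (mod 7); since 10 ∣ 70, reducing mod 10 gives s ≡ 28 ≡ 8 (mod 10).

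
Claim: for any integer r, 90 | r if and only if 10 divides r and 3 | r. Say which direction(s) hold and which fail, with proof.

Only the forward implication holds.

(→) If 90 ∣ r, write r = 90q. Since 90 = 9·10, r = 10·(9q), so 10 ∣ r; and since 90 = 30·3, r = 3·(30q), so 3 ∣ r.

(←) This fails: take r = 30. Both 10 ∣ 30 and 3 ∣ 30, yet 30 is not a multiple of 90 (since 30 = 0·90 + 30), so 90 ∤ 30.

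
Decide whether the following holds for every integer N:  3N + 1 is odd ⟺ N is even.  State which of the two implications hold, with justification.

[⇒] Suppose 3N + 1 is odd. Since 3 is odd, 3N and N have the same parity, so 3N + 1 ≡ N + 1 (mod 2). As 1 is odd, 3N + 1 is odd exactly when N is even. Thus N is even.

[⇐] Conversely, suppose N is even; write N = 2j. Then 3N + 1 = 3·(2j) + 1 = 2·3j + 1, which is odd.

The biconditional holds.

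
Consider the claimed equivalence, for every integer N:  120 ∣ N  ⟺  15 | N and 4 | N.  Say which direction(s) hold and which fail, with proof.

Not equivalent: only (⇒) holds.

(⟸) This fails: take N = 60. Both 15 ∣ 60 and 4 ∣ 60, yet 60 is not a multiple of 120 (since 60 = 0·120 + 60), so 120 ∤ 60.

(⟹) If 120 ∣ N, write N = 120q. Since 120 = 8·15, N = 15·(8q), so 15 ∣ N; and since 120 = 30·4, N = 4·(30q), so 4 ∣ N.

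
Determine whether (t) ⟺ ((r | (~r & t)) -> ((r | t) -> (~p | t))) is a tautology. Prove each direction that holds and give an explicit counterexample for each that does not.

Not equivalent: only (⇒) holds.

(⇒) Assume the antecedent. If t is true, the consequent reduces to true regardless of the other variables. If t is false, the antecedent cannot hold. Either way the consequent holds.

(⇐) This fails. Under t = F, r = F, p = F, the left side is false but the right side is true.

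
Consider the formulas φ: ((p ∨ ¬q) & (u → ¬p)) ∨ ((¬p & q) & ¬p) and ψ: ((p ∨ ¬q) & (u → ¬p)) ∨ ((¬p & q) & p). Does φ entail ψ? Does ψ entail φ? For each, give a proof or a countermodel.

Forward direction. This fails. Under u = F, p = F, q = T, the left side is true but the right side is false.

Converse. Assume the antecedent. If u is true, the antecedent forces (u = T, p = F, q = F), and the consequent holds there. If u is false, the consequent reduces to true regardless of the other variables. Either way the consequent holds.

Only the converse holds.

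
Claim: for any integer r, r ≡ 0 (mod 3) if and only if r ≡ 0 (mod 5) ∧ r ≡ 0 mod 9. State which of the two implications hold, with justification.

Not equivalent: only (⇐) holds.

(⇒) This fails: r = 33 gives 33 ≡ 0 (mod 3) but 33 ≡ 3 (mod 5), so the conjunction on the right does not hold.

(⇐) Conversely, if r ≡ 0 (mod 5) and r ≡ 0 (mod 9), then by the Chinese remainder theorem r ≡ 0 (mod 45). Since 0 ≡ 0 (mod 3) and 3 ∣ 45, we get r ≡ 0 (mod 3).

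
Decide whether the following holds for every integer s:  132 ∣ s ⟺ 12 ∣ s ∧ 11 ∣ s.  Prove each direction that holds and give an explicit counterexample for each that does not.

Both directions hold.

(⟹) If 132 ∣ s, write s = 132q. Since 132 = 11·12, s = 12·(11q), so 12 ∣ s; and since 132 = 12·11, s = 11·(12q), so 11 ∣ s.

(⟸) Suppose 12 ∣ s and 11 ∣ s. Any common multiple of 12 and 11 is a multiple of their lcm; here gcd(12, 11) = 1, so lcm(12, 11) = 12·11 = 132, so 132 ∣ s.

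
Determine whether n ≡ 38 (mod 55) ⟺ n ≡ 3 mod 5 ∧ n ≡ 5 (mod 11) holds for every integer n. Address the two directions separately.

Both directions hold; the statement is true.

Converse. If n ≡ 3 (mod 5) and n ≡ 5 (mod 11), then by the Chinese remainder theorem n ≡ 38 (mod 55). This is exactly n ≡ 38 (mod 55).

Forward direction. Suppose n ≡ 38 (mod 55); write n = 55j + 38. Since 5 ∣ 55, reducing mod 5 gives n ≡ 38 ≡ 3 (mod 5); since 11 ∣ 55, reducing mod 11 gives n ≡ 38 ≡ 5 (mod 11).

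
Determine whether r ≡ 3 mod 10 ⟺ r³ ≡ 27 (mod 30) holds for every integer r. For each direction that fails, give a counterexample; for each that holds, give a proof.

(⟹) This fails: take r = 13. Then 13 ≡ 3 (mod 10), but 13³ = 2197 ≡ 7 (mod 30), not 27.

(⟸) Conversely, the residues r modulo 30 with r³ ≡ 27 (mod 30) are exactly {3}, and each is ≡ 3 (mod 10).

Only the reverse direction holds.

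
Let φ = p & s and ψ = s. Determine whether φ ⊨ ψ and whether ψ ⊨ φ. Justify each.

Not equivalent: only (⇒) holds.

[⇒] Assume the antecedent. If p is true, the antecedent forces (p = T, s = T), and s holds there. If p is false, the antecedent cannot hold. Either way s holds.

[⇐] This fails. Under p = F, s = T, the left side is false but the right side is true.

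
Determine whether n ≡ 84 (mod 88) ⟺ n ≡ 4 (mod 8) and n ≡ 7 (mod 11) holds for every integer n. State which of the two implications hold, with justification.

Both directions hold.

(⇒) Suppose n ≡ 84 (mod 88); write n = 88j + 84. Since 8 ∣ 88, reducing mod 8 gives n ≡ 84 ≡ 4 (mod 8); since 11 ∣ 88, reducing mod 11 gives n ≡ 84 ≡ 7 (mod 11).

(⇐) Conversely, if n ≡ 4 (mod 8) and n ≡ 7 (mod 11), then by the Chinese remainder theorem n ≡ 84 (mod 88). This is exactly n ≡ 84 (mod 88).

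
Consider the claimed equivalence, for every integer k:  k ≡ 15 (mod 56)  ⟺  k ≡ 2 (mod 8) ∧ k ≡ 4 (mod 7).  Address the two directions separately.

[⇒] This fails: k = 15 gives 15 ≡ 15 (mod 56) but 15 ≡ 7 (mod 8), so the conjunction on the right does not hold.

[⇐] This fails: k = 18 satisfies both congruences on the right (18 ≡ 2 mod 8 and 18 ≡ 4 mod 7) yet 18 ≡ 18 (mod 56), not 15.

Neither implication holds.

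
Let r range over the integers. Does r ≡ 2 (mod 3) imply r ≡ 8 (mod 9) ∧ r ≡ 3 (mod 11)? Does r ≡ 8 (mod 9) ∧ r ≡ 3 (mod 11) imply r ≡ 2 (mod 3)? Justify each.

(⇒) This fails: r = 2 gives 2 ≡ 2 (mod 3) but 2 ≡ 2 (mod 9), so the conjunction on the right does not hold.

(⇐) Conversely, if r ≡ 8 (mod 9) and r ≡ 3 (mod 11), then by the Chinese remainder theorem r ≡ 80 (mod 99). Since 80 ≡ 2 (mod 3) and 3 ∣ 99, we get r ≡ 2 (mod 3).

Not equivalent: only (⇐) holds.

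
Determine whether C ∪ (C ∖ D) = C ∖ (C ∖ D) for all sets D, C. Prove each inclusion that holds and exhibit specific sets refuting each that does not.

Only the reverse inclusion holds.

(⟹) This inclusion fails. Take D = ∅, C = {1}; then 1 ∈ C ∪ (C ∖ D) but 1 ∉ C ∖ (C ∖ D).

(⟸) Let x ∈ C ∖ (C ∖ D). Then x ∈ D ∩ C, from which x ∈ C ∪ (C ∖ D).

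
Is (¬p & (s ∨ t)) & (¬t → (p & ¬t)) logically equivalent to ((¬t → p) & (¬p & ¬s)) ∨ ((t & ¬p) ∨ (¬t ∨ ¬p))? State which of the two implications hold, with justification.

(⇒) holds; (⇐) fails.

(⟹) Assume the antecedent. If t is true, the antecedent forces (t = T, s = F, p = F) or (t = T, s = T, p = F), and the consequent holds there. If t is false, the antecedent cannot hold. Either way the consequent holds.

(⟸) This fails. Under t = F, s = F, p = F, the left side is false but the right side is true.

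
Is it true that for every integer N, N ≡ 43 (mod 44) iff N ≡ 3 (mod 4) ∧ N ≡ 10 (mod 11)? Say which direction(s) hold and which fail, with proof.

Both implications hold.

[⇒] Suppose N ≡ 43 (mod 44); write N = 44j + 43. Since 4 ∣ 44, reducing mod 4 gives N ≡ 43 ≡ 3 (mod 4); since 11 ∣ 44, reducing mod 11 gives N ≡ 43 ≡ 10 (mod 11).

[⇐] Conversely, if N ≡ 3 (mod 4) and N ≡ 10 (mod 11), then by the Chinese remainder theorem N ≡ 43 (mod 44). This is exactly N ≡ 43 (mod 44).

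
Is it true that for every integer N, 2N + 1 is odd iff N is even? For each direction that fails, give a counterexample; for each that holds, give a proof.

Only the converse holds.

(⇒) This fails: take N = 5. Then 2N + 1 = 11, which is odd, yet N = 5 is odd, not even.

(⇐) Suppose N is even. Since 2 is even, 2N is even for every N, so 2N + 1 has the same parity as 1, which is odd. Hence 2N + 1 is odd.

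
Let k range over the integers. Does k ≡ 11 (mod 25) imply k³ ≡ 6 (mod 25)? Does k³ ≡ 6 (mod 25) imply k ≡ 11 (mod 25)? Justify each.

Both directions hold.

(→) Suppose k ≡ 11 (mod 25). Write k = 25j + 11. Then (25j + 11)³ = 15625j³ + 20625j² + 9075j + 1331 = 25(625j³ + 825j² + 363j + 53) + 6, so k³ ≡ 6 (mod 25).

(←) Conversely, suppose k³ ≡ 6 (mod 25). The only residue r in {0, …, 24} with r³ ≡ 6 (mod 25) is r = 11, so k ≡ 11 (mod 25).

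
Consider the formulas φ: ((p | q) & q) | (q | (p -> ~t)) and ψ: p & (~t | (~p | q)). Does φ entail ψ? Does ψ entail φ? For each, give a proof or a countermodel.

(⇒) fails; (⇐) holds.

[⇒] This fails. Under p = F, t = F, q = F, the left side is true but the right side is false.

[⇐] Assume the antecedent. If t is true, the antecedent forces (p = T, t = T, q = T), and the consequent holds there. If t is false, the consequent reduces to true regardless of the other variables. Either way the consequent holds.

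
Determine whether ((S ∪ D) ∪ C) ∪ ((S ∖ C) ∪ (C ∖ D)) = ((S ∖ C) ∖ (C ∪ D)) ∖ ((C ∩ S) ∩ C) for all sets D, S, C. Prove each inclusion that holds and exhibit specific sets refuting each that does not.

(⟹) This inclusion fails. Take D = {1}, S = ∅, C = ∅; then 1 ∈ ((S ∪ D) ∪ C) ∪ ((S ∖ C) ∪ (C ∖ D)) but 1 ∉ ((S ∖ C) ∖ (C ∪ D)) ∖ ((C ∩ S) ∩ C).

(⟸) Let x ∈ ((S ∖ C) ∖ (C ∪ D)) ∖ ((C ∩ S) ∩ C). Then x ∈ S and x ∉ D, C, from which x ∈ ((S ∪ D) ∪ C) ∪ ((S ∖ C) ∪ (C ∖ D)).

The sets are not equal: only the reverse inclusion holds.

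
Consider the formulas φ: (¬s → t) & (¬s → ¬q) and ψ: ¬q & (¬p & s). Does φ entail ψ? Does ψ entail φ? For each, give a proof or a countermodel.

Only the reverse direction holds.

[⇒] This fails. Under s = T, p = T, t = F, q = F, the left side is true but the right side is false.

[⇐] Assume the antecedent. If s is true, (¬s → t) & (¬s → ¬q) reduces to true regardless of the other variables. If s is false, the antecedent cannot hold. Either way (¬s → t) & (¬s → ¬q) holds.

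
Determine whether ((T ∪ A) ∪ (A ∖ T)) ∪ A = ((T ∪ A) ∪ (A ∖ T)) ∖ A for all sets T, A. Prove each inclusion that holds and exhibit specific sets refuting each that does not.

(⟹) This inclusion fails. Take T = ∅, A = {1}; then 1 ∈ ((T ∪ A) ∪ (A ∖ T)) ∪ A but 1 ∉ ((T ∪ A) ∪ (A ∖ T)) ∖ A.

(⟸) Let x ∈ ((T ∪ A) ∪ (A ∖ T)) ∖ A. Then x ∈ T and x ∉ A, from which x ∈ ((T ∪ A) ∪ (A ∖ T)) ∪ A.

(⊆) fails; (⊇) holds.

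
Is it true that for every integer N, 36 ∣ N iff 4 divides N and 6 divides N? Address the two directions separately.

The forward direction holds; the converse fails.

(⟹) If 36 ∣ N, write N = 36q. Since 36 = 9·4, N = 4·(9q), so 4 ∣ N; and since 36 = 6·6, N = 6·(6q), so 6 ∣ N.

(⟸) This fails: take N = 12. Both 4 ∣ 12 and 6 ∣ 12, yet 12 is not a multiple of 36 (since 12 = 0·36 + 12), so 36 ∤ 12.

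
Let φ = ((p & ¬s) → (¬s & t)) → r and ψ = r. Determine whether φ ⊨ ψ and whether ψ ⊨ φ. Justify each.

Converse. Assume the antecedent. If r is true, ((p & ¬s) → (¬s & t)) → r reduces to true regardless of the other variables. If r is false, the antecedent cannot hold. Either way ((p & ¬s) → (¬s & t)) → r holds.

Forward direction. This fails. Under s = F, p = T, r = F, t = F, the left side is true but the right side is false.

(⇒) fails; (⇐) holds.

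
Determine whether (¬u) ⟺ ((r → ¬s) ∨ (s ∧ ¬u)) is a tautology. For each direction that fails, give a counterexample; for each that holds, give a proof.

Only the forward direction holds.

(→) Assume the antecedent. If s is true, the antecedent forces (s = T, u = F, r = F) or (s = T, u = F, r = T), and (r → ¬s) ∨ (s ∧ ¬u) holds there. If s is false, (r → ¬s) ∨ (s ∧ ¬u) reduces to true regardless of the other variables. Either way (r → ¬s) ∨ (s ∧ ¬u) holds.

(←) This fails. Under s = F, u = T, r = F, the left side is false but the right side is true.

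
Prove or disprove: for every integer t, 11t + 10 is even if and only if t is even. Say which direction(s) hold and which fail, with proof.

Both directions hold.

[⇐] Suppose t is even; write t = 2j. Then 11t + 10 = 11·(2j) + 10 = 2·11j + 10, which is even.

[⇒] Suppose 11t + 10 is even. Since 11 is odd, 11t and t have the same parity, so 11t + 10 ≡ t + 10 (mod 2). As 10 is even, 11t + 10 is even exactly when t is even. Thus t is even.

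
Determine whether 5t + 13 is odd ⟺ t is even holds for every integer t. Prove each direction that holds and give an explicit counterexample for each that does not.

(→) Suppose 5t + 13 is odd. Since 5 is odd, 5t and t have the same parity, so 5t + 13 ≡ t + 13 (mod 2). As 13 is odd, 5t + 13 is odd exactly when t is even. Thus t is even.

(←) Conversely, suppose t is even; write t = 2j. Then 5t + 13 = 5·(2j) + 13 = 2·5j + 13, which is odd.

Equivalent; both directions hold.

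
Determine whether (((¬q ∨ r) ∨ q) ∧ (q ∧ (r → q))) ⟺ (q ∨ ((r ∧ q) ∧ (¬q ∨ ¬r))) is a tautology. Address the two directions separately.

(⇐) Assume the antecedent. If r is true, the antecedent forces (r = T, q = T), and ((¬q ∨ r) ∨ q) ∧ (q ∧ (r → q)) holds there. If r is false, the antecedent forces (r = F, q = T), and ((¬q ∨ r) ∨ q) ∧ (q ∧ (r → q)) holds there. Either way ((¬q ∨ r) ∨ q) ∧ (q ∧ (r → q)) holds.

(⇒) Assume the antecedent. If r is true, the antecedent forces (r = T, q = T), and q ∨ ((r ∧ q) ∧ (¬q ∨ ¬r)) holds there. If r is false, the antecedent forces (r = F, q = T), and q ∨ ((r ∧ q) ∧ (¬q ∨ ¬r)) holds there. Either way q ∨ ((r ∧ q) ∧ (¬q ∨ ¬r)) holds.

Both implications hold.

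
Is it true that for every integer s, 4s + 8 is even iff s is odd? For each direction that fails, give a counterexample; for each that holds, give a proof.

(⟹) This fails: take s = 2. Then 4s + 8 = 16, which is even, yet s = 2 is even, not odd.

(⟸) Suppose s is odd. Since 4 is even, 4s is even for every s, so 4s + 8 has the same parity as 8, which is even. Hence 4s + 8 is even.

Only the reverse direction holds.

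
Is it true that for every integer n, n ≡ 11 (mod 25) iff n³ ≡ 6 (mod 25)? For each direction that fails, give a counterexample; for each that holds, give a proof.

Both implications hold.

(→) Suppose n ≡ 11 (mod 25). Write n = 25j + 11. Then (25j + 11)³ = 15625j³ + 20625j² + 9075j + 1331 = 25(625j³ + 825j² + 363j + 53) + 6, so n³ ≡ 6 (mod 25).

(←) Conversely, suppose n³ ≡ 6 (mod 25). The only residue r in {0, …, 24} with r³ ≡ 6 (mod 25) is r = 11, so n ≡ 11 (mod 25).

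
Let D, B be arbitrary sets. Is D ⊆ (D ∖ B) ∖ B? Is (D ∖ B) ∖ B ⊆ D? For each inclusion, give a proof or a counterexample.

Forward inclusion. This inclusion fails. Take D = {1}, B = {1}; then 1 ∈ D but 1 ∉ (D ∖ B) ∖ B.

Reverse inclusion. Let x ∈ (D ∖ B) ∖ B. Then x ∈ D and x ∉ B, from which x ∈ D.

(⊆) fails; (⊇) holds.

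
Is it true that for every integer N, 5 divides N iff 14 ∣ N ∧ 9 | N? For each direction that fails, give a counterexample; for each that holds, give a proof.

[⇒] This fails: take N = 5. Certainly 5 ∣ 5, but 14 ∤ 5.

[⇐] This fails: take N = 126. Both 14 ∣ 126 and 9 ∣ 126, yet 126 is not a multiple of 5 (since 126 = 25·5 + 1), so 5 ∤ 126.

Neither implication holds.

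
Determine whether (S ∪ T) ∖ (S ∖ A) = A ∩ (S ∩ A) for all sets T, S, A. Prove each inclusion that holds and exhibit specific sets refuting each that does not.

Forward inclusion. This inclusion fails. Take T = {1}, S = ∅, A = ∅; then 1 ∈ (S ∪ T) ∖ (S ∖ A) but 1 ∉ A ∩ (S ∩ A).

Reverse inclusion. Let x ∈ A ∩ (S ∩ A). Then either x ∈ S ∩ A and x ∉ T; or x ∈ T ∩ S ∩ A. In each case x ∈ (S ∪ T) ∖ (S ∖ A), so A ∩ (S ∩ A) ⊆ (S ∪ T) ∖ (S ∖ A).

The sets are not equal: only the reverse inclusion holds.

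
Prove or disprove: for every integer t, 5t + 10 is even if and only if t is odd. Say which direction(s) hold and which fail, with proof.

(→) This fails: t = 6 gives 5t + 10 = 40, which is even, but 6 is even, not odd.

(←) This also fails: t = 5 is odd, but 5t + 10 = 35 is odd, not even.

Neither direction holds.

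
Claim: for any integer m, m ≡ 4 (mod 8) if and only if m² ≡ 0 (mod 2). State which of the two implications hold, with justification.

Only the forward direction holds.

(←) This fails: take m = 0. Then 0² = 0 ≡ 0 (mod 2), yet 0 ≡ 0 (mod 8), not 4.

(→) Suppose m ≡ 4 (mod 8). Then m² ≡ 4² = 16 (mod 8), and since 2 ∣ 8, also m² ≡ 0 (mod 2).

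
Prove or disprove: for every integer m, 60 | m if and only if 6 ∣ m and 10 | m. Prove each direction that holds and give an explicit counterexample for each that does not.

Not equivalent: only (⇒) holds.

Forward direction. If 60 ∣ m, write m = 60q. Since 60 = 10·6, m = 6·(10q), so 6 ∣ m; and since 60 = 6·10, m = 10·(6q), so 10 ∣ m.

Converse. This fails: take m = 30. Both 6 ∣ 30 and 10 ∣ 30, yet 30 is not a multiple of 60 (since 30 = 0·60 + 30), so 60 ∤ 30.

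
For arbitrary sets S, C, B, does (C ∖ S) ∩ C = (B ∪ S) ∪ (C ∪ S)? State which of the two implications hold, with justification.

Forward inclusion. Let x ∈ (C ∖ S) ∩ C. Then either x ∈ C and x ∉ S, B; or x ∈ C ∩ B and x ∉ S. In each case x ∈ (B ∪ S) ∪ (C ∪ S), so (C ∖ S) ∩ C ⊆ (B ∪ S) ∪ (C ∪ S).

Reverse inclusion. This inclusion fails. Take S = {1}, C = ∅, B = ∅; then 1 ∈ (B ∪ S) ∪ (C ∪ S) but 1 ∉ (C ∖ S) ∩ C.

The sets are not equal: only the forward inclusion holds.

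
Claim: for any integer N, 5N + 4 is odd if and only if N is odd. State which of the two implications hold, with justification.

Equivalent; both directions hold.

(→) Suppose 5N + 4 is odd. Since 5 is odd, 5N and N have the same parity, so 5N + 4 ≡ N + 4 (mod 2). As 4 is even, 5N + 4 is odd exactly when N is odd. Thus N is odd.

(←) Conversely, suppose N is odd; write N = 2j + 1. Then 5N + 4 = 5·(2j + 1) + 4 = 2·5j + 9, which is odd.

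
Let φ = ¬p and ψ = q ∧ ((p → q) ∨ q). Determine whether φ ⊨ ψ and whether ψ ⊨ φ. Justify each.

(→) This fails. Under q = F, p = F, the left side is true but the right side is false.

(←) This fails. Under q = T, p = T, the left side is false but the right side is true.

Neither direction holds.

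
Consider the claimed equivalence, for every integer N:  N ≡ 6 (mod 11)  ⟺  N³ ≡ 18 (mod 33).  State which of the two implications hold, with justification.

(⇒) This fails: take N = 17. Then 17 ≡ 6 (mod 11), but 17³ = 4913 ≡ 29 (mod 33), not 18.

(⇐) Conversely, the residues r modulo 33 with r³ ≡ 18 (mod 33) are exactly {6}, and each is ≡ 6 (mod 11).

Only the reverse direction holds.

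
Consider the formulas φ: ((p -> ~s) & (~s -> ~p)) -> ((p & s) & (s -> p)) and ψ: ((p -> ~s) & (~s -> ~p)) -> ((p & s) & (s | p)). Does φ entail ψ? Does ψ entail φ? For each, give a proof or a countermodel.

Equivalent; both directions hold.

[⇒] Assume the antecedent. If s is true, the antecedent forces (s = T, p = T), and the consequent holds there. If s is false, the antecedent forces (s = F, p = T), and the consequent holds there. Either way the consequent holds.

[⇐] Assume the antecedent. If s is true, the antecedent forces (s = T, p = T), and the consequent holds there. If s is false, the antecedent forces (s = F, p = T), and the consequent holds there. Either way the consequent holds.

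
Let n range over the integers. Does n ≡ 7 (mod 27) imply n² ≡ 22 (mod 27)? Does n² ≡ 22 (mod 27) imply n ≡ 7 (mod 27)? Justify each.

Only the forward implication holds.

(⟸) This fails: take n = 20. Then 20² = 400 ≡ 22 (mod 27), yet 20 ≡ 20 (mod 27), not 7.

(⟹) Suppose n ≡ 7 (mod 27). Write n = 27j + 7. Then (27j + 7)² = 729j² + 378j + 49 = 27(27j² + 14j + 1) + 22, so n² ≡ 22 (mod 27).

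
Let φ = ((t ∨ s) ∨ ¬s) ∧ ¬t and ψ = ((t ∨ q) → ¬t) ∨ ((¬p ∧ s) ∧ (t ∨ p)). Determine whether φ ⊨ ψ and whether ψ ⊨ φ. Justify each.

(→) Assume the antecedent. If t is true, the antecedent cannot hold. If t is false, the consequent reduces to true regardless of the other variables. Either way the consequent holds.

(←) This fails. Under t = T, q = F, s = T, p = F, the left side is false but the right side is true.

The forward direction holds; the converse fails.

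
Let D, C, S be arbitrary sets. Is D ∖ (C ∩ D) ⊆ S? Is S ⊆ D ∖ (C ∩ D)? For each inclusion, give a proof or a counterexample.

(⟹) This inclusion fails. Take D = {1}, C = ∅, S = ∅; then 1 ∈ D ∖ (C ∩ D) but 1 ∉ S.

(⟸) This inclusion fails. Take D = ∅, C = ∅, S = {1}; then 1 ∈ S but 1 ∉ D ∖ (C ∩ D).

Both inclusions fail.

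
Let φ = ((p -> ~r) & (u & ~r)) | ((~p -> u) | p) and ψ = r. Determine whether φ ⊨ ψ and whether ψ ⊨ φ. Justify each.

Both directions fail.

(⇒) This fails. Under p = T, r = F, u = F, the left side is true but the right side is false.

(⇐) This fails. Under p = F, r = T, u = F, the left side is false but the right side is true.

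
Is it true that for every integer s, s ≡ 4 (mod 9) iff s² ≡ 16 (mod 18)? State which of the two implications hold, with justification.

Forward direction. This fails: take s = 13. Then 13 ≡ 4 (mod 9), but 13² = 169 ≡ 7 (mod 18), not 16.

Converse. This fails: take s = 14. Then 14² = 196 ≡ 16 (mod 18), yet 14 ≡ 5 (mod 9), not 4.

Both directions fail.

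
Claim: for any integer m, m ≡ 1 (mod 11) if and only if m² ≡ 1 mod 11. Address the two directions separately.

The forward direction holds; the converse fails.

(⟹) Suppose m ≡ 1 (mod 11). Write m = 11j + 1. Then (11j + 1)² = 121j² + 22j + 1 = 11(11j² + 2j) + 1, so m² ≡ 1 (mod 11).

(⟸) This fails: take m = 10. Then 10² = 100 ≡ 1 (mod 11), yet 10 ≡ 10 (mod 11), not 1.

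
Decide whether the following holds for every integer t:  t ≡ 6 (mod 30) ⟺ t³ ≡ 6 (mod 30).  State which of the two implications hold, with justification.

The biconditional holds.

(←) Suppose t³ ≡ 6 (mod 30). The only residue r in {0, …, 29} with r³ ≡ 6 (mod 30) is r = 6, so t ≡ 6 (mod 30).

(→) Suppose t ≡ 6 (mod 30). Write t = 30j + 6. Then (30j + 6)³ = 27000j³ + 16200j² + 3240j + 216 = 30(900j³ + 540j² + 108j + 7) + 6, so t³ ≡ 6 (mod 30).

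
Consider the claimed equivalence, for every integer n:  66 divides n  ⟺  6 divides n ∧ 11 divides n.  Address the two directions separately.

Equivalent; both directions hold.

(⇒) If 66 ∣ n, write n = 66q. Since 66 = 11·6, n = 6·(11q), so 6 ∣ n; and since 66 = 6·11, n = 11·(6q), so 11 ∣ n.

(⇐) Suppose 6 ∣ n and 11 ∣ n. Any common multiple of 6 and 11 is a multiple of their lcm; here gcd(6, 11) = 1, so lcm(6, 11) = 6·11 = 66, so 66 ∣ n.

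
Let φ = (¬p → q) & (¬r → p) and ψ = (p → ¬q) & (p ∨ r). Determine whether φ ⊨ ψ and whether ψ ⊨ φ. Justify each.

Both directions fail.

(→) This fails. Under r = F, q = T, p = T, the left side is true but the right side is false.

(←) This fails. Under r = T, q = F, p = F, the left side is false but the right side is true.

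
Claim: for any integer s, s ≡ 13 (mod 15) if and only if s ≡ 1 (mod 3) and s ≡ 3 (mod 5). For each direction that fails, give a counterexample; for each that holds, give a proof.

[⇐] If s ≡ 1 (mod 3) and s ≡ 3 (mod 5), then by the Chinese remainder theorem s ≡ 13 (mod 15). This is exactly s ≡ 13 (mod 15).

[⇒] Suppose s ≡ 13 (mod 15); write s = 15j + 13. Since 3 ∣ 15, reducing mod 3 gives s ≡ 13 ≡ 1 (mod 3); since 5 ∣ 15, reducing mod 5 gives s ≡ 13 ≡ 3 (mod 5).

Both directions hold; the statement is true.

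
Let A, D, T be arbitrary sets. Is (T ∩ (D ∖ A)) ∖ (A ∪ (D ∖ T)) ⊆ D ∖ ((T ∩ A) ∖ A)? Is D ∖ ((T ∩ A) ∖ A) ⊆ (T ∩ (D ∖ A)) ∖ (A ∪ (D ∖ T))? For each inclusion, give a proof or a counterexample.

Only the forward inclusion holds.

Forward inclusion. Let x ∈ (T ∩ (D ∖ A)) ∖ (A ∪ (D ∖ T)). Then x ∈ D ∩ T and x ∉ A, from which x ∈ D ∖ ((T ∩ A) ∖ A).

Reverse inclusion. This inclusion fails. Take A = ∅, D = {1}, T = ∅; then 1 ∈ D ∖ ((T ∩ A) ∖ A) but 1 ∉ (T ∩ (D ∖ A)) ∖ (A ∪ (D ∖ T)).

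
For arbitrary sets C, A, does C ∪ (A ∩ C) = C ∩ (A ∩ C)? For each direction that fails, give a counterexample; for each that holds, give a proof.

Forward inclusion. This inclusion fails. Take C = {1}, A = ∅; then 1 ∈ C ∪ (A ∩ C) but 1 ∉ C ∩ (A ∩ C).

Reverse inclusion. Let x ∈ C ∩ (A ∩ C). Then x ∈ C ∩ A, from which x ∈ C ∪ (A ∩ C).

(⊆) fails; (⊇) holds.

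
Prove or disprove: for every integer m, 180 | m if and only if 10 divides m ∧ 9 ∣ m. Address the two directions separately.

Not equivalent: only (⇒) holds.

(→) If 180 ∣ m, write m = 180q. Since 180 = 18·10, m = 10·(18q), so 10 ∣ m; and since 180 = 20·9, m = 9·(20q), so 9 ∣ m.

(←) This fails: take m = 90. Both 10 ∣ 90 and 9 ∣ 90, yet 90 is not a multiple of 180 (since 90 = 0·180 + 90), so 180 ∤ 90.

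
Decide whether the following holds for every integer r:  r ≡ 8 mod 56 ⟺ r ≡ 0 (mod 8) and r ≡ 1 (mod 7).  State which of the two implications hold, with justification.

Forward direction. Suppose r ≡ 8 (mod 56); write r = 56j + 8. Since 8 ∣ 56, reducing mod 8 gives r ≡ 8 ≡ 0 (mod 8); since 7 ∣ 56, reducing mod 7 gives r ≡ 8 ≡ 1 (mod 7).

Converse. If r ≡ 0 (mod 8) and r ≡ 1 (mod 7), then by the Chinese remainder theorem r ≡ 8 (mod 56). This is exactly r ≡ 8 (mod 56).

Equivalent; both directions hold.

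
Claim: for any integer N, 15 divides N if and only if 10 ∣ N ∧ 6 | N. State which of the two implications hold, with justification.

(⟹) This fails: take N = 15. Certainly 15 ∣ 15, but 10 ∤ 15.

(⟸) Suppose 10 ∣ N and 6 ∣ N. Any common multiple of 10 and 6 is a multiple of their lcm; here lcm(10, 6) = 10·6/gcd(10, 6) = 60/2 = 30, so 30 ∣ N. Since 15 ∣ 30, it follows that 15 ∣ N.

The forward direction fails; the converse holds.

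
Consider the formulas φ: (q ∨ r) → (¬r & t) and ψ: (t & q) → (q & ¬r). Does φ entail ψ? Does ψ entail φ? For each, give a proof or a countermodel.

[⇒] Assume the antecedent. If r is true, the antecedent cannot hold. If r is false, (t & q) → (q & ¬r) reduces to true regardless of the other variables. Either way (t & q) → (q & ¬r) holds.

[⇐] This fails. Under r = T, q = F, t = F, the left side is false but the right side is true.

Only the forward direction holds.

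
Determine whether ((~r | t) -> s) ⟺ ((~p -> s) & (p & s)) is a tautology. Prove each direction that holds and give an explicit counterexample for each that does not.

Only the converse holds.

(⟹) This fails. Under t = F, s = T, r = F, p = F, the left side is true but the right side is false.

(⟸) Assume the antecedent. If t is true, the antecedent forces (t = T, s = T, r = F, p = T) or (t = T, s = T, r = T, p = T), and (~r | t) -> s holds there. If t is false, the antecedent forces (t = F, s = T, r = F, p = T) or (t = F, s = T, r = T, p = T), and (~r | t) -> s holds there. Either way (~r | t) -> s holds.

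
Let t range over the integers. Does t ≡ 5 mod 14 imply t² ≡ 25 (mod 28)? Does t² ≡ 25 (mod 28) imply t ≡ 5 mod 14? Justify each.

Only the forward implication holds.

(→) Suppose t ≡ 5 (mod 14). Working modulo 28, t ∈ {5, 19}; for each such r, r² ≡ 25 (mod 28).

(←) This fails: take t = 9. Then 9² = 81 ≡ 25 (mod 28), yet 9 ≡ 9 (mod 14), not 5.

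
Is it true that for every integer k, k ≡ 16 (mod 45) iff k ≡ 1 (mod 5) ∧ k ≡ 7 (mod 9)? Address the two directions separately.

Both directions hold; the statement is true.

(⟹) Suppose k ≡ 16 (mod 45); write k = 45j + 16. Since 5 ∣ 45, reducing mod 5 gives k ≡ 16 ≡ 1 (mod 5); since 9 ∣ 45, reducing mod 9 gives k ≡ 16 ≡ 7 (mod 9).

(⟸) Conversely, if k ≡ 1 (mod 5) and k ≡ 7 (mod 9), then by the Chinese remainder theorem k ≡ 16 (mod 45). This is exactly k ≡ 16 (mod 45).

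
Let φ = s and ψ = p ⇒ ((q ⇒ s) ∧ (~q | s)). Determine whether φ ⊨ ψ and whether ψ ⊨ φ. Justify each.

(←) This fails. Under s = F, q = F, p = F, the left side is false but the right side is true.

(→) Assume the antecedent. If s is true, p ⇒ ((q ⇒ s) ∧ (~q | s)) reduces to true regardless of the other variables. If s is false, the antecedent cannot hold. Either way p ⇒ ((q ⇒ s) ∧ (~q | s)) holds.

Not equivalent: only (⇒) holds.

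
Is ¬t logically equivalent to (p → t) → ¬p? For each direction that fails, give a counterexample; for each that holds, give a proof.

The forward direction holds; the converse fails.

(⟹) Assume the antecedent. If p is true, the antecedent forces (p = T, t = F), and (p → t) → ¬p holds there. If p is false, (p → t) → ¬p reduces to true regardless of the other variables. Either way (p → t) → ¬p holds.

(⟸) This fails. Under p = F, t = T, the left side is false but the right side is true.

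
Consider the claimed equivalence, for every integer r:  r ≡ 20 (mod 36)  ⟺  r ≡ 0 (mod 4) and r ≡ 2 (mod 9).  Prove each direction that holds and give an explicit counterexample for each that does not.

[⇒] Suppose r ≡ 20 (mod 36); write r = 36j + 20. Since 4 ∣ 36, reducing mod 4 gives r ≡ 20 ≡ 0 (mod 4); since 9 ∣ 36, reducing mod 9 gives r ≡ 20 ≡ 2 (mod 9).

[⇐] Conversely, if r ≡ 0 (mod 4) and r ≡ 2 (mod 9), then by the Chinese remainder theorem r ≡ 20 (mod 36). This is exactly r ≡ 20 (mod 36).

Both directions hold.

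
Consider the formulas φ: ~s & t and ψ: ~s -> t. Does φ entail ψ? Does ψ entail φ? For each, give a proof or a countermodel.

Only the forward implication holds.

Converse. This fails. Under s = T, t = F, the left side is false but the right side is true.

Forward direction. Assume the antecedent. If s is true, the antecedent cannot hold. If s is false, the antecedent forces (s = F, t = T), and ~s -> t holds there. Either way ~s -> t holds.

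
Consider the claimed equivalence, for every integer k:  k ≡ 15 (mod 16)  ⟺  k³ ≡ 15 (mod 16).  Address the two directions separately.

(⇐) Suppose k³ ≡ 15 (mod 16). The only residue r in {0, …, 15} with r³ ≡ 15 (mod 16) is r = 15, so k ≡ 15 (mod 16).

(⇒) Suppose k ≡ 15 (mod 16). Write k = 16j + 15. Then (16j + 15)³ = 4096j³ + 11520j² + 10800j + 3375 = 16(256j³ + 720j² + 675j + 210) + 15, so k³ ≡ 15 (mod 16).

The biconditional holds.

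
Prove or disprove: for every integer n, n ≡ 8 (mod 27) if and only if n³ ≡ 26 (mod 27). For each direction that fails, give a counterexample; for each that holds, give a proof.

(⇒) holds; (⇐) fails.

Forward direction. Suppose n ≡ 8 (mod 27). Write n = 27j + 8. Then (27j + 8)³ = 19683j³ + 17496j² + 5184j + 512 = 27(729j³ + 648j² + 192j + 18) + 26, so n³ ≡ 26 (mod 27).

Converse. This fails: take n = 17. Then 17³ = 4913 ≡ 26 (mod 27), yet 17 ≡ 17 (mod 27), not 8.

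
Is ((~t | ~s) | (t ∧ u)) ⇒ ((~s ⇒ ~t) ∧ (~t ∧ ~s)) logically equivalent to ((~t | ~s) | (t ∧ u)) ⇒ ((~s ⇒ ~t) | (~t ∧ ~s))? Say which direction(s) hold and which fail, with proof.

Only the forward implication holds.

(⇒) Assume the antecedent. If u is true, the antecedent forces (u = T, s = F, t = F), and the consequent holds there. If u is false, the antecedent forces (u = F, s = F, t = F) or (u = F, s = T, t = T), and the consequent holds there. Either way the consequent holds.

(⇐) This fails. Under u = F, s = T, t = F, the left side is false but the right side is true.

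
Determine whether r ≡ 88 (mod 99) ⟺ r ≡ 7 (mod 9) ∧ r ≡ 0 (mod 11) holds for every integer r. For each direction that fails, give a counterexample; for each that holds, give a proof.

Both implications hold.

(⟹) Suppose r ≡ 88 (mod 99); write r = 99j + 88. Since 9 ∣ 99, reducing mod 9 gives r ≡ 88 ≡ 7 (mod 9); since 11 ∣ 99, reducing mod 11 gives r ≡ 88 ≡ 0 (mod 11).

(⟸) Conversely, if r ≡ 7 (mod 9) and r ≡ 0 (mod 11), then by the Chinese remainder theorem r ≡ 88 (mod 99). This is exactly r ≡ 88 (mod 99).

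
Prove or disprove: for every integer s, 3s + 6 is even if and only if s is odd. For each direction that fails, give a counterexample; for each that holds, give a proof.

Neither implication holds.

Forward direction. This fails: s = 2 gives 3s + 6 = 12, which is even, but 2 is even, not odd.

Converse. This also fails: s = 5 is odd, but 3s + 6 = 21 is odd, not even.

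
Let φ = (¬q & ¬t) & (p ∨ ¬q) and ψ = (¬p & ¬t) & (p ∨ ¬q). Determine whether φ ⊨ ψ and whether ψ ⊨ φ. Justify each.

Forward direction. This fails. Under p = T, t = F, q = F, the left side is true but the right side is false.

Converse. Assume the antecedent. If p is true, the antecedent cannot hold. If p is false, the antecedent forces (p = F, t = F, q = F), and (¬q & ¬t) & (p ∨ ¬q) holds there. Either way (¬q & ¬t) & (p ∨ ¬q) holds.

Only the reverse direction holds.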